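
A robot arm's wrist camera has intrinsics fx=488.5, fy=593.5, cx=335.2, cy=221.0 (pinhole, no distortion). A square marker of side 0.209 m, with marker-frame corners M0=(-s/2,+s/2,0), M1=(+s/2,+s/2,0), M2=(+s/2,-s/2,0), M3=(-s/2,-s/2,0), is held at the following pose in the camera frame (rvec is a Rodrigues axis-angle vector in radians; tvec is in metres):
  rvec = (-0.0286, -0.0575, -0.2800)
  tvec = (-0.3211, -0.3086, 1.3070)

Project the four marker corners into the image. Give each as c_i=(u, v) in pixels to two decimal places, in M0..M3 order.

Intrinsics K: fx=488.5, fy=593.5, cx=335.2, cy=221.0
Marker side s = 0.209 m; corners in marker frame (Z=0):
  M0 = (-0.1045, +0.1045, 0)
  M1 = (+0.1045, +0.1045, 0)
  M2 = (+0.1045, -0.1045, 0)
  M3 = (-0.1045, -0.1045, 0)
rvec = (-0.0286, -0.0575, -0.2800), |rvec| = θ = 0.28727 rad = 16.459°
Rodrigues: sinθ=0.28334, 1−cosθ=0.04098; R = I + sinθ·[k]× + (1−cosθ)·[k]×²:
    [+0.95943 +0.27698 -0.05274]
    [-0.27535 +0.96066 +0.03620]
    [+0.06069 -0.02021 +0.99795]
t = (-0.3211, -0.3086, 1.3070) m
M0: Pc = R·M0+t = (-0.39242, -0.17944, +1.29855); u = 488.5·(-0.39242)/1.29855 + 335.2 = 187.5772, v = 593.5·(-0.17944)/1.29855 + 221.0 = 138.9884
M1: Pc = R·M1+t = (-0.19190, -0.23698, +1.31123); u = 488.5·(-0.19190)/1.31123 + 335.2 = 263.7092, v = 593.5·(-0.23698)/1.31123 + 221.0 = 113.7340
M2: Pc = R·M2+t = (-0.24978, -0.43776, +1.31545); u = 488.5·(-0.24978)/1.31545 + 335.2 = 242.4414, v = 593.5·(-0.43776)/1.31545 + 221.0 = 23.4923
M3: Pc = R·M3+t = (-0.45030, -0.38022, +1.30277); u = 488.5·(-0.45030)/1.30277 + 335.2 = 166.3492, v = 593.5·(-0.38022)/1.30277 + 221.0 = 47.7862

c0=(187.58, 138.99) c1=(263.71, 113.73) c2=(242.44, 23.49) c3=(166.35, 47.79)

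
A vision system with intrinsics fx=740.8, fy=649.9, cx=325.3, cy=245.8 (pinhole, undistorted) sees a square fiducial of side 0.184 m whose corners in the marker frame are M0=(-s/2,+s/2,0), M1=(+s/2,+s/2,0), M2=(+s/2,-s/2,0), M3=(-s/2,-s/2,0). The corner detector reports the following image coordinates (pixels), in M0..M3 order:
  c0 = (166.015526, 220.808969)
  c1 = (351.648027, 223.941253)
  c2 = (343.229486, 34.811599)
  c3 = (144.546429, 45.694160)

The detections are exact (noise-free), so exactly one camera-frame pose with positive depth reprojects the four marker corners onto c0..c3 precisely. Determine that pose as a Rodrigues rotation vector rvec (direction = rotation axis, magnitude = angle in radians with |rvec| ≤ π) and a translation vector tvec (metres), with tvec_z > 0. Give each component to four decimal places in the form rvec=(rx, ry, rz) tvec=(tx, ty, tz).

rvec=(0.2745, 0.2776, -0.0100) tvec=(-0.0693, -0.1134, 0.6639)

Intrinsics K: fx=740.8, fy=649.9, cx=325.3, cy=245.8
Marker side s = 0.184 m; corners in marker frame (Z=0):
  M0 = (-0.0920, +0.0920, 0)
  M1 = (+0.0920, +0.0920, 0)
  M2 = (+0.0920, -0.0920, 0)
  M3 = (-0.0920, -0.0920, 0)
Detected image corners:
  c0 = (166.015526, 220.808969) px
  c1 = (351.648027, 223.941253) px
  c2 = (343.229486, 34.811599) px
  c3 = (144.546429, 45.694160) px
Planar DLT: solve 8×8 A·h = b for H (H[2,2]=1):
  H  [+940.04768 +183.34056 +248.01414]
  H  [-73.45381 +1041.01212 +134.74619]
  H  [-0.40969 +0.40097 +1.00000]
B = K⁻¹H; ‖b₁‖=1.506260, ‖b₂‖=1.506260; λ = 2/(‖b₁‖+‖b₂‖) = 0.663896, sign → tz>0 ⇒ λ=+0.663896
r₁ = λ·B[:,0] = (+0.96190,+0.02784,-0.27199); r₂ = λ·B[:,1] = (+0.04741,+0.96275,+0.26620)
r₃ = r₁×r₂ = (+0.26927,-0.26895,+0.92475); SVD([r₁ r₂ r₃]) → R = UVᵀ:
  R  [+0.96190 +0.04741 +0.26927]
  R  [+0.02784 +0.96275 -0.26895]
  R  [-0.27199 +0.26620 +0.92475]
t = (-0.06926, -0.11345, +0.66390) m
tr R = 2.849394; θ = arccos((tr R − 1)/2) = 0.390557 rad = 22.377°
axis k = ((R−Rᵀ)₃₂, (R−Rᵀ)₁₃, (R−Rᵀ)₂₁) / (2 sinθ) = (+0.702852, +0.710872, -0.025713)
rvec = θ·k = (+0.274504, +0.277636, -0.010042)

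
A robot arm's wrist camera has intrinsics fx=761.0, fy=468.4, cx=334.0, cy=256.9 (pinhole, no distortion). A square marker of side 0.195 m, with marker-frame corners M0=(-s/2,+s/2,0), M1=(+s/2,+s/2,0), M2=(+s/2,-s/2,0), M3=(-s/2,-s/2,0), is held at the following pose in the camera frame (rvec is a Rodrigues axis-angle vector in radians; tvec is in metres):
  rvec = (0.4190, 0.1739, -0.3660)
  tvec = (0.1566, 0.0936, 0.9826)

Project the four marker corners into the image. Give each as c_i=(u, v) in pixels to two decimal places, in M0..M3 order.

c0=(410.02, 349.86) c1=(550.83, 325.73) c2=(506.31, 247.02) c3=(357.32, 276.70)

Intrinsics K: fx=761.0, fy=468.4, cx=334.0, cy=256.9
Marker side s = 0.195 m; corners in marker frame (Z=0):
  M0 = (-0.0975, +0.0975, 0)
  M1 = (+0.0975, +0.0975, 0)
  M2 = (+0.0975, -0.0975, 0)
  M3 = (-0.0975, -0.0975, 0)
rvec = (0.4190, 0.1739, -0.3660), |rvec| = θ = 0.58289 rad = 33.397°
Rodrigues: sinθ=0.55044, 1−cosθ=0.16512; R = I + sinθ·[k]× + (1−cosθ)·[k]×²:
    [+0.92020 +0.38104 +0.08969]
    [-0.31021 +0.84957 -0.42661]
    [-0.23875 +0.36474 +0.89998]
t = (0.1566, 0.0936, 0.9826) m
M0: Pc = R·M0+t = (+0.10403, +0.20668, +1.04144); u = 761.0·(+0.10403)/1.04144 + 334.0 = 410.0178, v = 468.4·(+0.20668)/1.04144 + 256.9 = 349.8564
M1: Pc = R·M1+t = (+0.28347, +0.14619, +0.99488); u = 761.0·(+0.28347)/0.99488 + 334.0 = 550.8303, v = 468.4·(+0.14619)/0.99488 + 256.9 = 325.7265
M2: Pc = R·M2+t = (+0.20917, -0.01948, +0.92376); u = 761.0·(+0.20917)/0.92376 + 334.0 = 506.3145, v = 468.4·(-0.01948)/0.92376 + 256.9 = 247.0230
M3: Pc = R·M3+t = (+0.02973, +0.04101, +0.97032); u = 761.0·(+0.02973)/0.97032 + 334.0 = 357.3163, v = 468.4·(+0.04101)/0.97032 + 256.9 = 276.6978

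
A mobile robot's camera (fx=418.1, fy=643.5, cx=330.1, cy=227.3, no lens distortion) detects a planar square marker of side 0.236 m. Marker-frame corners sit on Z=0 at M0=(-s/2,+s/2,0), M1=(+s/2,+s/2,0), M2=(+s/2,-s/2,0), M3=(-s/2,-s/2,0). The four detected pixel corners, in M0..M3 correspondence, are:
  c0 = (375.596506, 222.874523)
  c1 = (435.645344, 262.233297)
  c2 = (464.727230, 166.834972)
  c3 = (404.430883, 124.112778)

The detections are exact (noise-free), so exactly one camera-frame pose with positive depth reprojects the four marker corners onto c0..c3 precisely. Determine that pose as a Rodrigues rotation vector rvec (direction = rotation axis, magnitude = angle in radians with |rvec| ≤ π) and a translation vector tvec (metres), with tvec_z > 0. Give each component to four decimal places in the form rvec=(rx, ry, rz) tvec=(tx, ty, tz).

Intrinsics K: fx=418.1, fy=643.5, cx=330.1, cy=227.3
Marker side s = 0.236 m; corners in marker frame (Z=0):
  M0 = (-0.1180, +0.1180, 0)
  M1 = (+0.1180, +0.1180, 0)
  M2 = (+0.1180, -0.1180, 0)
  M3 = (-0.1180, -0.1180, 0)
Detected image corners:
  c0 = (375.596506, 222.874523) px
  c1 = (435.645344, 262.233297) px
  c2 = (464.727230, 166.834972) px
  c3 = (404.430883, 124.112778) px
Planar DLT: solve 8×8 A·h = b for H (H[2,2]=1):
  H  [+303.63850 -91.96444 +420.38628]
  H  [+196.31802 +425.45833 +194.71365]
  H  [+0.11586 +0.07319 +1.00000]
B = K⁻¹H; ‖b₁‖=0.697221, ‖b₂‖=0.697221; λ = 2/(‖b₁‖+‖b₂‖) = 1.434265, sign → tz>0 ⇒ λ=+1.434265
r₁ = λ·B[:,0] = (+0.91041,+0.37886,+0.16618); r₂ = λ·B[:,1] = (-0.39836,+0.91120,+0.10497)
r₃ = r₁×r₂ = (-0.11165,-0.16177,+0.98049); SVD([r₁ r₂ r₃]) → R = UVᵀ:
  R  [+0.91041 -0.39836 -0.11165]
  R  [+0.37886 +0.91120 -0.16177]
  R  [+0.16618 +0.10497 +0.98049]
t = (+0.30972, -0.07263, +1.43427) m
tr R = 2.802106; θ = arccos((tr R − 1)/2) = 0.448605 rad = 25.703°
axis k = ((R−Rᵀ)₃₂, (R−Rᵀ)₁₃, (R−Rᵀ)₂₁) / (2 sinθ) = (+0.307509, -0.320299, +0.896017)
rvec = θ·k = (+0.137950, -0.143688, +0.401958)

rvec=(0.1380, -0.1437, 0.4020) tvec=(0.3097, -0.0726, 1.4343)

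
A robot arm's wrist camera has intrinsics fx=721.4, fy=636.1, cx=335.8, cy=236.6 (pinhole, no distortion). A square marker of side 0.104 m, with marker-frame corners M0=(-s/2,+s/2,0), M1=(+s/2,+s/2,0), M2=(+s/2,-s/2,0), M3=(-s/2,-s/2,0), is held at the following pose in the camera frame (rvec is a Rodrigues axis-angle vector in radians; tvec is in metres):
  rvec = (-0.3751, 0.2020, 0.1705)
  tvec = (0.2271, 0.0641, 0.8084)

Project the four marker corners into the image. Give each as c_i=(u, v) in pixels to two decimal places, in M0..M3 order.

c0=(485.43, 319.97) c1=(582.99, 333.31) c2=(590.69, 254.61) c3=(497.08, 244.05)

Intrinsics K: fx=721.4, fy=636.1, cx=335.8, cy=236.6
Marker side s = 0.104 m; corners in marker frame (Z=0):
  M0 = (-0.0520, +0.0520, 0)
  M1 = (+0.0520, +0.0520, 0)
  M2 = (+0.0520, -0.0520, 0)
  M3 = (-0.0520, -0.0520, 0)
rvec = (-0.3751, 0.2020, 0.1705), |rvec| = θ = 0.45888 rad = 26.292°
Rodrigues: sinθ=0.44295, 1−cosθ=0.10345; R = I + sinθ·[k]× + (1−cosθ)·[k]×²:
    [+0.96567 -0.20180 +0.16356]
    [+0.12735 +0.91659 +0.37899]
    [-0.22641 -0.34515 +0.91083]
t = (0.2271, 0.0641, 0.8084) m
M0: Pc = R·M0+t = (+0.16639, +0.10514, +0.80223); u = 721.4·(+0.16639)/0.80223 + 335.8 = 485.4272, v = 636.1·(+0.10514)/0.80223 + 236.6 = 319.9680
M1: Pc = R·M1+t = (+0.26682, +0.11839, +0.77868); u = 721.4·(+0.26682)/0.77868 + 335.8 = 582.9940, v = 636.1·(+0.11839)/0.77868 + 236.6 = 333.3085
M2: Pc = R·M2+t = (+0.28781, +0.02306, +0.81457); u = 721.4·(+0.28781)/0.81457 + 335.8 = 590.6878, v = 636.1·(+0.02306)/0.81457 + 236.6 = 254.6071
M3: Pc = R·M3+t = (+0.18738, +0.00981, +0.83812); u = 721.4·(+0.18738)/0.83812 + 335.8 = 497.0835, v = 636.1·(+0.00981)/0.83812 + 236.6 = 244.0490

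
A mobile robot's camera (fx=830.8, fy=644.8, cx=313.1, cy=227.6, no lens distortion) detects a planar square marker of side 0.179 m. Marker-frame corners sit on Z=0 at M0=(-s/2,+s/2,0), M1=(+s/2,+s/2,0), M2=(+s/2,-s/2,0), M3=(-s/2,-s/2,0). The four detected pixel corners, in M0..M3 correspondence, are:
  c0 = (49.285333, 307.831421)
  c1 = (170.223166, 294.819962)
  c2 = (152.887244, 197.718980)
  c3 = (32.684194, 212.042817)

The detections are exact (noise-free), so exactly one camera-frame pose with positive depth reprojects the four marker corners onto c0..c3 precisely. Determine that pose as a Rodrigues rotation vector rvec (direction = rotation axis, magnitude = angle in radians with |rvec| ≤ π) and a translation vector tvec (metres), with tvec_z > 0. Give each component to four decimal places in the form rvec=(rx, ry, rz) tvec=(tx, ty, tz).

Intrinsics K: fx=830.8, fy=644.8, cx=313.1, cy=227.6
Marker side s = 0.179 m; corners in marker frame (Z=0):
  M0 = (-0.0895, +0.0895, 0)
  M1 = (+0.0895, +0.0895, 0)
  M2 = (+0.0895, -0.0895, 0)
  M3 = (-0.0895, -0.0895, 0)
Detected image corners:
  c0 = (49.285333, 307.831421) px
  c1 = (170.223166, 294.819962) px
  c2 = (152.887244, 197.718980) px
  c3 = (32.684194, 212.042817) px
Planar DLT: solve 8×8 A·h = b for H (H[2,2]=1):
  H  [+665.54663 +92.46356 +100.82493]
  H  [-96.42502 +532.97801 +253.05298]
  H  [-0.07926 -0.02289 +1.00000]
B = K⁻¹H; ‖b₁‖=0.843540, ‖b₂‖=0.843540; λ = 2/(‖b₁‖+‖b₂‖) = 1.185480, sign → tz>0 ⇒ λ=+1.185480
r₁ = λ·B[:,0] = (+0.98509,-0.14411,-0.09397); r₂ = λ·B[:,1] = (+0.14216,+0.98947,-0.02714)
r₃ = r₁×r₂ = (+0.09689,+0.01337,+0.99521); SVD([r₁ r₂ r₃]) → R = UVᵀ:
  R  [+0.98509 +0.14216 +0.09689]
  R  [-0.14411 +0.98947 +0.01337]
  R  [-0.09397 -0.02714 +0.99521]
t = (-0.30290, +0.04680, +1.18548) m
tr R = 2.969767; θ = arccos((tr R − 1)/2) = 0.174098 rad = 9.975°
axis k = ((R−Rᵀ)₃₂, (R−Rᵀ)₁₃, (R−Rᵀ)₂₁) / (2 sinθ) = (-0.116932, +0.550899, -0.826340)
rvec = θ·k = (-0.020358, +0.095910, -0.143864)

rvec=(-0.0204, 0.0959, -0.1439) tvec=(-0.3029, 0.0468, 1.1855)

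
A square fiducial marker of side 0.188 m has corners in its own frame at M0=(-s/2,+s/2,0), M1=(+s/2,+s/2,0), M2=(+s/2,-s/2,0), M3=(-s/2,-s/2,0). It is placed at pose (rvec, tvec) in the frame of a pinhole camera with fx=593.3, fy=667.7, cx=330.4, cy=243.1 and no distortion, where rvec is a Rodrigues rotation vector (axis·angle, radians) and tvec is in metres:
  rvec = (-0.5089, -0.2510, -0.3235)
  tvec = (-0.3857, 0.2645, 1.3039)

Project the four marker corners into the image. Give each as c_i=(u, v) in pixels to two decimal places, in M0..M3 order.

c0=(119.75, 440.38) c1=(208.66, 408.16) c2=(186.46, 323.03) c3=(102.07, 349.45)

Intrinsics K: fx=593.3, fy=667.7, cx=330.4, cy=243.1
Marker side s = 0.188 m; corners in marker frame (Z=0):
  M0 = (-0.0940, +0.0940, 0)
  M1 = (+0.0940, +0.0940, 0)
  M2 = (+0.0940, -0.0940, 0)
  M3 = (-0.0940, -0.0940, 0)
rvec = (-0.5089, -0.2510, -0.3235), |rvec| = θ = 0.65317 rad = 37.424°
Rodrigues: sinθ=0.60771, 1−cosθ=0.20584; R = I + sinθ·[k]× + (1−cosθ)·[k]×²:
    [+0.91911 +0.36261 -0.15410]
    [-0.23935 +0.82456 +0.51265]
    [+0.31296 -0.43430 +0.84465]
t = (-0.3857, 0.2645, 1.3039) m
M0: Pc = R·M0+t = (-0.43801, +0.36451, +1.23366); u = 593.3·(-0.43801)/1.23366 + 330.4 = 119.7484, v = 667.7·(+0.36451)/1.23366 + 243.1 = 440.3847
M1: Pc = R·M1+t = (-0.26522, +0.31951, +1.29249); u = 593.3·(-0.26522)/1.29249 + 330.4 = 208.6556, v = 667.7·(+0.31951)/1.29249 + 243.1 = 408.1578
M2: Pc = R·M2+t = (-0.33339, +0.16449, +1.37414); u = 593.3·(-0.33339)/1.37414 + 330.4 = 186.4559, v = 667.7·(+0.16449)/1.37414 + 243.1 = 323.0273
M3: Pc = R·M3+t = (-0.50618, +0.20949, +1.31531); u = 593.3·(-0.50618)/1.31531 + 330.4 = 102.0747, v = 667.7·(+0.20949)/1.31531 + 243.1 = 349.4457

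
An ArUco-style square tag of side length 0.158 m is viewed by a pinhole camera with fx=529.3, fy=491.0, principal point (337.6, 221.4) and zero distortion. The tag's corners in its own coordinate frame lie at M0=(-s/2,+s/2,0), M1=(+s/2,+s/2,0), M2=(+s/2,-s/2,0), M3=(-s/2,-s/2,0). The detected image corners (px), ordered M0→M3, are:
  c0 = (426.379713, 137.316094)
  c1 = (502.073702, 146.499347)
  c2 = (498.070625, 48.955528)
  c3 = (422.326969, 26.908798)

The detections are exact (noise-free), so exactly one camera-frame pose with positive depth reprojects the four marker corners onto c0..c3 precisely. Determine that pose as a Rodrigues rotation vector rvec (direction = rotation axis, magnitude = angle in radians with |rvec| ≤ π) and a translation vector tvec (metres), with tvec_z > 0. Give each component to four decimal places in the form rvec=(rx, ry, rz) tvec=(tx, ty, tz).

rvec=(-0.0363, -0.6257, -0.0194) tvec=(0.1782, -0.1984, 0.7428)

Intrinsics K: fx=529.3, fy=491.0, cx=337.6, cy=221.4
Marker side s = 0.158 m; corners in marker frame (Z=0):
  M0 = (-0.0790, +0.0790, 0)
  M1 = (+0.0790, +0.0790, 0)
  M2 = (+0.0790, -0.0790, 0)
  M3 = (-0.0790, -0.0790, 0)
Detected image corners:
  c0 = (426.379713, 137.316094) px
  c1 = (502.073702, 146.499347) px
  c2 = (498.070625, 48.955528) px
  c3 = (422.326969, 26.908798) px
Planar DLT: solve 8×8 A·h = b for H (H[2,2]=1):
  H  [+843.77712 +8.01007 +464.56563]
  H  [+169.86979 +652.13753 +90.25114]
  H  [+0.78869 -0.03780 +1.00000]
B = K⁻¹H; ‖b₁‖=1.346332, ‖b₂‖=1.346332; λ = 2/(‖b₁‖+‖b₂‖) = 0.742759, sign → tz>0 ⇒ λ=+0.742759
r₁ = λ·B[:,0] = (+0.81042,-0.00718,+0.58581); r₂ = λ·B[:,1] = (+0.02915,+0.99918,-0.02808)
r₃ = r₁×r₂ = (-0.58513,+0.03983,+0.80996); SVD([r₁ r₂ r₃]) → R = UVᵀ:
  R  [+0.81042 +0.02915 -0.58513]
  R  [-0.00718 +0.99918 +0.03983]
  R  [+0.58581 -0.02808 +0.80996]
t = (+0.17817, -0.19840, +0.74276) m
tr R = 2.619562; θ = arccos((tr R − 1)/2) = 0.627018 rad = 35.925°
axis k = ((R−Rᵀ)₃₂, (R−Rᵀ)₁₃, (R−Rᵀ)₂₁) / (2 sinθ) = (-0.057872, -0.997844, -0.030960)
rvec = θ·k = (-0.036287, -0.625666, -0.019412)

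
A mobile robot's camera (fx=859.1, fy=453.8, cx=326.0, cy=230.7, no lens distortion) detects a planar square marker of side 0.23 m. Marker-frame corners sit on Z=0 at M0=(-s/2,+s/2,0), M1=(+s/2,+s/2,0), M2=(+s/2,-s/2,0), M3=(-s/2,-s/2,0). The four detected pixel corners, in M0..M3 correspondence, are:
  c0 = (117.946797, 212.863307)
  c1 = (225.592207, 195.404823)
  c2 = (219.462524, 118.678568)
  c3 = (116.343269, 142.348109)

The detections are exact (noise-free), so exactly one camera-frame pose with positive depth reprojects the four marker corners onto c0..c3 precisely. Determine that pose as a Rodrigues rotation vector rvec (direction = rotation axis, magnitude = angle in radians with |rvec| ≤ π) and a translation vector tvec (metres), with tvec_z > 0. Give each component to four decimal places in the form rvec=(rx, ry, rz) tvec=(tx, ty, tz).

Intrinsics K: fx=859.1, fy=453.8, cx=326.0, cy=230.7
Marker side s = 0.23 m; corners in marker frame (Z=0):
  M0 = (-0.1150, +0.1150, 0)
  M1 = (+0.1150, +0.1150, 0)
  M2 = (+0.1150, -0.1150, 0)
  M3 = (-0.1150, -0.1150, 0)
Detected image corners:
  c0 = (117.946797, 212.863307) px
  c1 = (225.592207, 195.404823) px
  c2 = (219.462524, 118.678568) px
  c3 = (116.343269, 142.348109) px
Planar DLT: solve 8×8 A·h = b for H (H[2,2]=1):
  H  [+387.55599 -12.78858 +167.28509]
  H  [-159.06709 +290.74646 +167.08799]
  H  [-0.41472 -0.17152 +1.00000]
B = K⁻¹H; ‖b₁‖=0.749509, ‖b₂‖=0.749509; λ = 2/(‖b₁‖+‖b₂‖) = 1.334206, sign → tz>0 ⇒ λ=+1.334206
r₁ = λ·B[:,0] = (+0.81185,-0.18638,-0.55332); r₂ = λ·B[:,1] = (+0.06698,+0.97116,-0.22885)
r₃ = r₁×r₂ = (+0.58001,+0.14873,+0.80092); SVD([r₁ r₂ r₃]) → R = UVᵀ:
  R  [+0.81185 +0.06698 +0.58001]
  R  [-0.18638 +0.97116 +0.14873]
  R  [-0.55332 -0.22885 +0.80092]
t = (-0.24649, -0.18702, +1.33421) m
tr R = 2.583924; θ = arccos((tr R − 1)/2) = 0.656780 rad = 37.631°
axis k = ((R−Rᵀ)₃₂, (R−Rᵀ)₁₃, (R−Rᵀ)₂₁) / (2 sinθ) = (-0.309198, +0.928090, -0.207474)
rvec = θ·k = (-0.203075, +0.609551, -0.136265)

rvec=(-0.2031, 0.6096, -0.1363) tvec=(-0.2465, -0.1870, 1.3342)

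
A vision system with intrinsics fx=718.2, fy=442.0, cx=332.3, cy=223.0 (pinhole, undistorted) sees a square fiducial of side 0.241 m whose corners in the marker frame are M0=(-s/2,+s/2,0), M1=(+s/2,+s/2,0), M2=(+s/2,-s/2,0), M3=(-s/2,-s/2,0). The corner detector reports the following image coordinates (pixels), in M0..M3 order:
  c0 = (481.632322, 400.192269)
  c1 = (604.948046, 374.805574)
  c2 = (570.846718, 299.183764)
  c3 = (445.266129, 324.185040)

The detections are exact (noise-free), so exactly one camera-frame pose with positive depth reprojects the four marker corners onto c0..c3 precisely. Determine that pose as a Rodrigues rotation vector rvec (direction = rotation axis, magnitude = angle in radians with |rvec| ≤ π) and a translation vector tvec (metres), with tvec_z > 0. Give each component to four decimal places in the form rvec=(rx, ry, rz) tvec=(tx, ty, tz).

Intrinsics K: fx=718.2, fy=442.0, cx=332.3, cy=223.0
Marker side s = 0.241 m; corners in marker frame (Z=0):
  M0 = (-0.1205, +0.1205, 0)
  M1 = (+0.1205, +0.1205, 0)
  M2 = (+0.1205, -0.1205, 0)
  M3 = (-0.1205, -0.1205, 0)
Detected image corners:
  c0 = (481.632322, 400.192269) px
  c1 = (604.948046, 374.805574) px
  c2 = (570.846718, 299.183764) px
  c3 = (445.266129, 324.185040) px
Planar DLT: solve 8×8 A·h = b for H (H[2,2]=1):
  H  [+538.53873 +179.58773 +526.12478]
  H  [-89.78679 +336.80015 +349.81792]
  H  [+0.04222 +0.06356 +1.00000]
B = K⁻¹H; ‖b₁‖=0.765186, ‖b₂‖=0.765186; λ = 2/(‖b₁‖+‖b₂‖) = 1.306872, sign → tz>0 ⇒ λ=+1.306872
r₁ = λ·B[:,0] = (+0.95442,-0.29331,+0.05517); r₂ = λ·B[:,1] = (+0.28835,+0.95391,+0.08307)
r₃ = r₁×r₂ = (-0.07699,-0.06337,+0.99502); SVD([r₁ r₂ r₃]) → R = UVᵀ:
  R  [+0.95442 +0.28835 -0.07699]
  R  [-0.29331 +0.95391 -0.06337]
  R  [+0.05517 +0.08307 +0.99502]
t = (+0.35269, +0.37497, +1.30687) m
tr R = 2.903354; θ = arccos((tr R − 1)/2) = 0.312145 rad = 17.885°
axis k = ((R−Rᵀ)₃₂, (R−Rᵀ)₁₃, (R−Rᵀ)₂₁) / (2 sinθ) = (+0.238428, -0.215184, -0.947021)
rvec = θ·k = (+0.074424, -0.067169, -0.295608)

rvec=(0.0744, -0.0672, -0.2956) tvec=(0.3527, 0.3750, 1.3069)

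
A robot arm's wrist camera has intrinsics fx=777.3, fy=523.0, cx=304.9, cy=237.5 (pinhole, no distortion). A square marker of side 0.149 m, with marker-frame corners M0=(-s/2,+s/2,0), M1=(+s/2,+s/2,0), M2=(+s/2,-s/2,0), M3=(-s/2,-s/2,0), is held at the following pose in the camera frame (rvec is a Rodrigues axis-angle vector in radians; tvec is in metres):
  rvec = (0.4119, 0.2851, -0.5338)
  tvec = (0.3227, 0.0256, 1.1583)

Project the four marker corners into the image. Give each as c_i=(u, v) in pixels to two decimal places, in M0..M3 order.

c0=(499.04, 287.73) c1=(591.01, 260.97) c2=(545.89, 206.91) c3=(452.45, 237.24)

Intrinsics K: fx=777.3, fy=523.0, cx=304.9, cy=237.5
Marker side s = 0.149 m; corners in marker frame (Z=0):
  M0 = (-0.0745, +0.0745, 0)
  M1 = (+0.0745, +0.0745, 0)
  M2 = (+0.0745, -0.0745, 0)
  M3 = (-0.0745, -0.0745, 0)
rvec = (0.4119, 0.2851, -0.5338), |rvec| = θ = 0.73204 rad = 41.943°
Rodrigues: sinθ=0.66839, 1−cosθ=0.25619; R = I + sinθ·[k]× + (1−cosθ)·[k]×²:
    [+0.82492 +0.54353 +0.15520]
    [-0.43124 +0.78267 -0.44884]
    [-0.36542 +0.30333 +0.88003]
t = (0.3227, 0.0256, 1.1583) m
M0: Pc = R·M0+t = (+0.30174, +0.11604, +1.20812); u = 777.3·(+0.30174)/1.20812 + 304.9 = 499.0356, v = 523.0·(+0.11604)/1.20812 + 237.5 = 287.7326
M1: Pc = R·M1+t = (+0.42465, +0.05178, +1.15367); u = 777.3·(+0.42465)/1.15367 + 304.9 = 591.0119, v = 523.0·(+0.05178)/1.15367 + 237.5 = 260.9742
M2: Pc = R·M2+t = (+0.34366, -0.06484, +1.10848); u = 777.3·(+0.34366)/1.10848 + 304.9 = 545.8881, v = 523.0·(-0.06484)/1.10848 + 237.5 = 206.9089
M3: Pc = R·M3+t = (+0.22075, -0.00058, +1.16293); u = 777.3·(+0.22075)/1.16293 + 304.9 = 452.4499, v = 523.0·(-0.00058)/1.16293 + 237.5 = 237.2387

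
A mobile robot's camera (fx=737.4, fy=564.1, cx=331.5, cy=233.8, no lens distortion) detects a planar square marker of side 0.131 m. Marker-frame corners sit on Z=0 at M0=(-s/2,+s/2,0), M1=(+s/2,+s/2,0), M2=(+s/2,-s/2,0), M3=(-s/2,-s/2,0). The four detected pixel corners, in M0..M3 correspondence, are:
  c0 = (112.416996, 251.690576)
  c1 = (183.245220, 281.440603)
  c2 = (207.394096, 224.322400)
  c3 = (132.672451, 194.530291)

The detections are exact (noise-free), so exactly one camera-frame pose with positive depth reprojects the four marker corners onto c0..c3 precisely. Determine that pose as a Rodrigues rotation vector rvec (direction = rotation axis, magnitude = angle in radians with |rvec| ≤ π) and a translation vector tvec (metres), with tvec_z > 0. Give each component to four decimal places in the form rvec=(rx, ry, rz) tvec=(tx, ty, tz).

Intrinsics K: fx=737.4, fy=564.1, cx=331.5, cy=233.8
Marker side s = 0.131 m; corners in marker frame (Z=0):
  M0 = (-0.0655, +0.0655, 0)
  M1 = (+0.0655, +0.0655, 0)
  M2 = (+0.0655, -0.0655, 0)
  M3 = (-0.0655, -0.0655, 0)
Detected image corners:
  c0 = (112.416996, 251.690576) px
  c1 = (183.245220, 281.440603) px
  c2 = (207.394096, 224.322400) px
  c3 = (132.672451, 194.530291) px
Planar DLT: solve 8×8 A·h = b for H (H[2,2]=1):
  H  [+526.78050 -113.06839 +158.24887]
  H  [+184.71488 +520.39665 +238.48387]
  H  [-0.17875 +0.35386 +1.00000]
B = K⁻¹H; ‖b₁‖=0.908175, ‖b₂‖=0.908175; λ = 2/(‖b₁‖+‖b₂‖) = 1.101109, sign → tz>0 ⇒ λ=+1.101109
r₁ = λ·B[:,0] = (+0.87509,+0.44213,-0.19682); r₂ = λ·B[:,1] = (-0.34400,+0.85431,+0.38964)
r₃ = r₁×r₂ = (+0.34042,-0.27326,+0.89969); SVD([r₁ r₂ r₃]) → R = UVᵀ:
  R  [+0.87509 -0.34400 +0.34042]
  R  [+0.44213 +0.85431 -0.27326]
  R  [-0.19682 +0.38964 +0.89969]
t = (-0.25870, +0.00914, +1.10111) m
tr R = 2.629087; θ = arccos((tr R − 1)/2) = 0.618854 rad = 35.458°
axis k = ((R−Rᵀ)₃₂, (R−Rᵀ)₁₃, (R−Rᵀ)₂₁) / (2 sinθ) = (+0.571365, +0.463058, +0.677584)
rvec = θ·k = (+0.353592, +0.286565, +0.419325)

rvec=(0.3536, 0.2866, 0.4193) tvec=(-0.2587, 0.0091, 1.1011)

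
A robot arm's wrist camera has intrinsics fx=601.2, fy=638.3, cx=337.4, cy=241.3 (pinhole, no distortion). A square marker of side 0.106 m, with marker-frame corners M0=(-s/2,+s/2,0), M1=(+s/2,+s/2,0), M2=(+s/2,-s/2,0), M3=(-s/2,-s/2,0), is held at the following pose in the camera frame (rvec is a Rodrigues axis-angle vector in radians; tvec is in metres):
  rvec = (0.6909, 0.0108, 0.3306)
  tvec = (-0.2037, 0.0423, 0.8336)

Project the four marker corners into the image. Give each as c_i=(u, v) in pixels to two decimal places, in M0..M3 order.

Intrinsics K: fx=601.2, fy=638.3, cx=337.4, cy=241.3
Marker side s = 0.106 m; corners in marker frame (Z=0):
  M0 = (-0.0530, +0.0530, 0)
  M1 = (+0.0530, +0.0530, 0)
  M2 = (+0.0530, -0.0530, 0)
  M3 = (-0.0530, -0.0530, 0)
rvec = (0.6909, 0.0108, 0.3306), |rvec| = θ = 0.76600 rad = 43.889°
Rodrigues: sinθ=0.69326, 1−cosθ=0.27931; R = I + sinθ·[k]× + (1−cosθ)·[k]×²:
    [+0.94792 -0.29565 +0.11850]
    [+0.30276 +0.72075 -0.62359]
    [+0.09896 +0.62699 +0.77272]
t = (-0.2037, 0.0423, 0.8336) m
M0: Pc = R·M0+t = (-0.26961, +0.06445, +0.86159); u = 601.2·(-0.26961)/0.86159 + 337.4 = 149.2713, v = 638.3·(+0.06445)/0.86159 + 241.3 = 289.0498
M1: Pc = R·M1+t = (-0.16913, +0.09655, +0.87208); u = 601.2·(-0.16913)/0.87208 + 337.4 = 220.8034, v = 638.3·(+0.09655)/0.87208 + 241.3 = 311.9649
M2: Pc = R·M2+t = (-0.13779, +0.02015, +0.80561); u = 601.2·(-0.13779)/0.80561 + 337.4 = 234.5718, v = 638.3·(+0.02015)/0.80561 + 241.3 = 257.2625
M3: Pc = R·M3+t = (-0.23827, -0.01195, +0.79512); u = 601.2·(-0.23827)/0.79512 + 337.4 = 157.2423, v = 638.3·(-0.01195)/0.79512 + 241.3 = 231.7105

c0=(149.27, 289.05) c1=(220.80, 311.96) c2=(234.57, 257.26) c3=(157.24, 231.71)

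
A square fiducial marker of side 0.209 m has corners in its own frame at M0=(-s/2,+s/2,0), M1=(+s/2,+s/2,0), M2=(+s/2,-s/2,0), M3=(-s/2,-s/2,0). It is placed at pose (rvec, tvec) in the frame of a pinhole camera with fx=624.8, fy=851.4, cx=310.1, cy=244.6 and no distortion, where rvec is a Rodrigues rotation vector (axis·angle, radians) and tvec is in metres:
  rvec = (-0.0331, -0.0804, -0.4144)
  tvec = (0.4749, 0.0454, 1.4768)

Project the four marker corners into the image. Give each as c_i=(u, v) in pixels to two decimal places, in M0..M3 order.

Intrinsics K: fx=624.8, fy=851.4, cx=310.1, cy=244.6
Marker side s = 0.209 m; corners in marker frame (Z=0):
  M0 = (-0.1045, +0.1045, 0)
  M1 = (+0.1045, +0.1045, 0)
  M2 = (+0.1045, -0.1045, 0)
  M3 = (-0.1045, -0.1045, 0)
rvec = (-0.0331, -0.0804, -0.4144), |rvec| = θ = 0.42342 rad = 24.260°
Rodrigues: sinθ=0.41088, 1−cosθ=0.08831; R = I + sinθ·[k]× + (1−cosθ)·[k]×²:
    [+0.91223 +0.40344 -0.07126]
    [-0.40082 +0.91487 +0.04853]
    [+0.08478 -0.01571 +0.99628]
t = (0.4749, 0.0454, 1.4768) m
M0: Pc = R·M0+t = (+0.42173, +0.18289, +1.46630); u = 624.8·(+0.42173)/1.46630 + 310.1 = 489.8026, v = 851.4·(+0.18289)/1.46630 + 244.6 = 350.7939
M1: Pc = R·M1+t = (+0.61239, +0.09912, +1.48402); u = 624.8·(+0.61239)/1.48402 + 310.1 = 567.9268, v = 851.4·(+0.09912)/1.48402 + 244.6 = 301.4657
M2: Pc = R·M2+t = (+0.52807, -0.09209, +1.48730); u = 624.8·(+0.52807)/1.48730 + 310.1 = 531.9362, v = 851.4·(-0.09209)/1.48730 + 244.6 = 191.8837
M3: Pc = R·M3+t = (+0.33741, -0.00832, +1.46958); u = 624.8·(+0.33741)/1.46958 + 310.1 = 453.5527, v = 851.4·(-0.00832)/1.46958 + 244.6 = 239.7806

c0=(489.80, 350.79) c1=(567.93, 301.47) c2=(531.94, 191.88) c3=(453.55, 239.78)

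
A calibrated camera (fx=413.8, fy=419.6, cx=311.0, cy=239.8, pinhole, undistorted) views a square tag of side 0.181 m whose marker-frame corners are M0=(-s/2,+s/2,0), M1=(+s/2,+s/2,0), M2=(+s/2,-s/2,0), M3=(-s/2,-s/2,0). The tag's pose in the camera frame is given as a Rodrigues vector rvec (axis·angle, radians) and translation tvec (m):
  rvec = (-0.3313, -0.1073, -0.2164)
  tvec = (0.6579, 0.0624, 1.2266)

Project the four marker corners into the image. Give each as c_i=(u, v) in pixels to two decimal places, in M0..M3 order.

Intrinsics K: fx=413.8, fy=419.6, cx=311.0, cy=239.8
Marker side s = 0.181 m; corners in marker frame (Z=0):
  M0 = (-0.0905, +0.0905, 0)
  M1 = (+0.0905, +0.0905, 0)
  M2 = (+0.0905, -0.0905, 0)
  M3 = (-0.0905, -0.0905, 0)
rvec = (-0.3313, -0.1073, -0.2164), |rvec| = θ = 0.41000 rad = 23.491°
Rodrigues: sinθ=0.39861, 1−cosθ=0.08288; R = I + sinθ·[k]× + (1−cosθ)·[k]×²:
    [+0.97124 +0.22791 -0.06897]
    [-0.19286 +0.92280 +0.33354]
    [+0.13967 -0.31065 +0.94021]
t = (0.6579, 0.0624, 1.2266) m
M0: Pc = R·M0+t = (+0.59063, +0.16337, +1.18585); u = 413.8·(+0.59063)/1.18585 + 311.0 = 517.0996, v = 419.6·(+0.16337)/1.18585 + 239.8 = 297.6058
M1: Pc = R·M1+t = (+0.76642, +0.12846, +1.21113); u = 413.8·(+0.76642)/1.21113 + 311.0 = 572.8603, v = 419.6·(+0.12846)/1.21113 + 239.8 = 284.3052
M2: Pc = R·M2+t = (+0.72517, -0.03857, +1.26735); u = 413.8·(+0.72517)/1.26735 + 311.0 = 547.7734, v = 419.6·(-0.03857)/1.26735 + 239.8 = 227.0311
M3: Pc = R·M3+t = (+0.54938, -0.00366, +1.24207); u = 413.8·(+0.54938)/1.24207 + 311.0 = 494.0263, v = 419.6·(-0.00366)/1.24207 + 239.8 = 238.5639

c0=(517.10, 297.61) c1=(572.86, 284.31) c2=(547.77, 227.03) c3=(494.03, 238.56)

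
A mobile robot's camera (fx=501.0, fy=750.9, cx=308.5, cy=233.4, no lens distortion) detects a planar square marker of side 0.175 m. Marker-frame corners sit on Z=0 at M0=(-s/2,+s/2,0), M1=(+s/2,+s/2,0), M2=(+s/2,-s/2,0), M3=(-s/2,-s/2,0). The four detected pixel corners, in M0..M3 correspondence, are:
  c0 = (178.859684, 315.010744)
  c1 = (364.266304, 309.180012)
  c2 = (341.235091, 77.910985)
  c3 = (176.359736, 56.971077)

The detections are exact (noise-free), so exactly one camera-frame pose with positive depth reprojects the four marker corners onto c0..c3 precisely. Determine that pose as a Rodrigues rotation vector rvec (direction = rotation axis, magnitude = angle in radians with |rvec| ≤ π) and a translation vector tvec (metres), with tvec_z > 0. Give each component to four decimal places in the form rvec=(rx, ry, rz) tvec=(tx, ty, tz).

Intrinsics K: fx=501.0, fy=750.9, cx=308.5, cy=233.4
Marker side s = 0.175 m; corners in marker frame (Z=0):
  M0 = (-0.0875, +0.0875, 0)
  M1 = (+0.0875, +0.0875, 0)
  M2 = (+0.0875, -0.0875, 0)
  M3 = (-0.0875, -0.0875, 0)
Detected image corners:
  c0 = (178.859684, 315.010744) px
  c1 = (364.266304, 309.180012) px
  c2 = (341.235091, 77.910985) px
  c3 = (176.359736, 56.971077) px
Planar DLT: solve 8×8 A·h = b for H (H[2,2]=1):
  H  [+1168.80596 -113.88015 +269.74047]
  H  [+170.82630 +1257.61728 +182.30707]
  H  [+0.64741 -0.71706 +1.00000]
B = K⁻¹H; ‖b₁‖=2.039929, ‖b₂‖=2.039929; λ = 2/(‖b₁‖+‖b₂‖) = 0.490213, sign → tz>0 ⇒ λ=+0.490213
r₁ = λ·B[:,0] = (+0.94821,+0.01287,+0.31737); r₂ = λ·B[:,1] = (+0.10502,+0.93027,-0.35151)
r₃ = r₁×r₂ = (-0.29977,+0.36664,+0.88075); SVD([r₁ r₂ r₃]) → R = UVᵀ:
  R  [+0.94821 +0.10502 -0.29977]
  R  [+0.01287 +0.93027 +0.36664]
  R  [+0.31737 -0.35151 +0.88075]
t = (-0.03793, -0.03336, +0.49021) m
tr R = 2.759237; θ = arccos((tr R − 1)/2) = 0.495737 rad = 28.404°
axis k = ((R−Rᵀ)₃₂, (R−Rᵀ)₁₃, (R−Rᵀ)₂₁) / (2 sinθ) = (-0.754865, -0.648688, -0.096858)
rvec = θ·k = (-0.374215, -0.321579, -0.048016)

rvec=(-0.3742, -0.3216, -0.0480) tvec=(-0.0379, -0.0334, 0.4902)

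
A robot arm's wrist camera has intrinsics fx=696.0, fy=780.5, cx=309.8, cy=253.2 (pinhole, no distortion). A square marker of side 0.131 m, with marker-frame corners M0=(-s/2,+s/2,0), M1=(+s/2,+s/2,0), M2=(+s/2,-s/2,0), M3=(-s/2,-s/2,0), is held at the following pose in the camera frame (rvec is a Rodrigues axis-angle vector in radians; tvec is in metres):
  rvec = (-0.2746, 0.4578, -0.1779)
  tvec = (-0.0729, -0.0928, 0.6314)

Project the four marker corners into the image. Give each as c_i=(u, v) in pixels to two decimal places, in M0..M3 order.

Intrinsics K: fx=696.0, fy=780.5, cx=309.8, cy=253.2
Marker side s = 0.131 m; corners in marker frame (Z=0):
  M0 = (-0.0655, +0.0655, 0)
  M1 = (+0.0655, +0.0655, 0)
  M2 = (+0.0655, -0.0655, 0)
  M3 = (-0.0655, -0.0655, 0)
rvec = (-0.2746, 0.4578, -0.1779), |rvec| = θ = 0.56270 rad = 32.240°
Rodrigues: sinθ=0.53347, 1−cosθ=0.15418; R = I + sinθ·[k]× + (1−cosθ)·[k]×²:
    [+0.88253 +0.10744 +0.45781]
    [-0.22987 +0.94787 +0.22068]
    [-0.41023 -0.29999 +0.86123]
t = (-0.0729, -0.0928, 0.6314) m
M0: Pc = R·M0+t = (-0.12367, -0.01566, +0.63862); u = 696.0·(-0.12367)/0.63862 + 309.8 = 175.0201, v = 780.5·(-0.01566)/0.63862 + 253.2 = 234.0637
M1: Pc = R·M1+t = (-0.00806, -0.04577, +0.58488); u = 696.0·(-0.00806)/0.58488 + 309.8 = 300.2130, v = 780.5·(-0.04577)/0.58488 + 253.2 = 192.1201
M2: Pc = R·M2+t = (-0.02213, -0.16994, +0.62418); u = 696.0·(-0.02213)/0.62418 + 309.8 = 285.1218, v = 780.5·(-0.16994)/0.62418 + 253.2 = 40.6971
M3: Pc = R·M3+t = (-0.13774, -0.13983, +0.67792); u = 696.0·(-0.13774)/0.67792 + 309.8 = 168.3827, v = 780.5·(-0.13983)/0.67792 + 253.2 = 92.2129

c0=(175.02, 234.06) c1=(300.21, 192.12) c2=(285.12, 40.70) c3=(168.38, 92.21)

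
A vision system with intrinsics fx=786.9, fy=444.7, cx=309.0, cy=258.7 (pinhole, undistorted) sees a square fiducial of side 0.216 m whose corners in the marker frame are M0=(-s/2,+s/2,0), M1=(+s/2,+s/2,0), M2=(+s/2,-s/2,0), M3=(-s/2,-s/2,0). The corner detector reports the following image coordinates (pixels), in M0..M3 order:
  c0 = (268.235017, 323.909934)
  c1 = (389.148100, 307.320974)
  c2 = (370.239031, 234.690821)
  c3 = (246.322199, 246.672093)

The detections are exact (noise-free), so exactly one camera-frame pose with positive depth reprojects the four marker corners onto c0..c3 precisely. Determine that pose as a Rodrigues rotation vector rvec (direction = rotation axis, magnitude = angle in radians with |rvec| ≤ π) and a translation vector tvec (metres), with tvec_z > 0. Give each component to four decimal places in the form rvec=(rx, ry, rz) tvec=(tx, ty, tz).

rvec=(0.0503, -0.3898, -0.1665) tvec=(0.0184, 0.0552, 1.2595)

Intrinsics K: fx=786.9, fy=444.7, cx=309.0, cy=258.7
Marker side s = 0.216 m; corners in marker frame (Z=0):
  M0 = (-0.1080, +0.1080, 0)
  M1 = (+0.1080, +0.1080, 0)
  M2 = (+0.1080, -0.1080, 0)
  M3 = (-0.1080, -0.1080, 0)
Detected image corners:
  c0 = (268.235017, 323.909934) px
  c1 = (389.148100, 307.320974) px
  c2 = (370.239031, 234.690821) px
  c3 = (246.322199, 246.672093) px
Planar DLT: solve 8×8 A·h = b for H (H[2,2]=1):
  H  [+661.24463 +114.68593 +320.51933]
  H  [+16.37219 +364.40293 +278.17879]
  H  [+0.29689 +0.06410 +1.00000]
B = K⁻¹H; ‖b₁‖=0.793979, ‖b₂‖=0.793979; λ = 2/(‖b₁‖+‖b₂‖) = 1.259480, sign → tz>0 ⇒ λ=+1.259480
r₁ = λ·B[:,0] = (+0.91152,-0.17116,+0.37393); r₂ = λ·B[:,1] = (+0.15186,+0.98510,+0.08073)
r₃ = r₁×r₂ = (-0.38218,-0.01680,+0.92394); SVD([r₁ r₂ r₃]) → R = UVᵀ:
  R  [+0.91152 +0.15186 -0.38218]
  R  [-0.17116 +0.98510 -0.01680]
  R  [+0.37393 +0.08073 +0.92394]
t = (+0.01844, +0.05517, +1.25948) m
tr R = 2.820560; θ = arccos((tr R − 1)/2) = 0.426836 rad = 24.456°
axis k = ((R−Rᵀ)₃₂, (R−Rᵀ)₁₃, (R−Rᵀ)₂₁) / (2 sinθ) = (+0.117789, -0.913194, -0.390132)
rvec = θ·k = (+0.050277, -0.389784, -0.166523)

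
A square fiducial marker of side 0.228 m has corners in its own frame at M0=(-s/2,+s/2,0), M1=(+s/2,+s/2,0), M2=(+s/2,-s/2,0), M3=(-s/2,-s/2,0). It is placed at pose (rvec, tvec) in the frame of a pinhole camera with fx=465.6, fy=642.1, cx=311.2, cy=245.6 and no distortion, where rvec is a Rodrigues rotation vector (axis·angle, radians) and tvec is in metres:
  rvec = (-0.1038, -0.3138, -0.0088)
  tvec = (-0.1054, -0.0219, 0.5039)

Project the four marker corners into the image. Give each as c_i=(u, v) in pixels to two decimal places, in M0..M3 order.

Intrinsics K: fx=465.6, fy=642.1, cx=311.2, cy=245.6
Marker side s = 0.228 m; corners in marker frame (Z=0):
  M0 = (-0.1140, +0.1140, 0)
  M1 = (+0.1140, +0.1140, 0)
  M2 = (+0.1140, -0.1140, 0)
  M3 = (-0.1140, -0.1140, 0)
rvec = (-0.1038, -0.3138, -0.0088), |rvec| = θ = 0.33064 rad = 18.944°
Rodrigues: sinθ=0.32465, 1−cosθ=0.05416; R = I + sinθ·[k]× + (1−cosθ)·[k]×²:
    [+0.95117 +0.02478 -0.30766]
    [+0.00750 +0.99462 +0.10329]
    [+0.30857 -0.10055 +0.94587]
t = (-0.1054, -0.0219, 0.5039) m
M0: Pc = R·M0+t = (-0.21101, +0.09063, +0.45726); u = 465.6·(-0.21101)/0.45726 + 311.2 = 96.3427, v = 642.1·(+0.09063)/0.45726 + 245.6 = 372.8688
M1: Pc = R·M1+t = (+0.00586, +0.09234, +0.52761); u = 465.6·(+0.00586)/0.52761 + 311.2 = 316.3700, v = 642.1·(+0.09234)/0.52761 + 245.6 = 357.9789
M2: Pc = R·M2+t = (+0.00021, -0.13443, +0.55054); u = 465.6·(+0.00021)/0.55054 + 311.2 = 311.3767, v = 642.1·(-0.13443)/0.55054 + 245.6 = 88.8101
M3: Pc = R·M3+t = (-0.21666, -0.13614, +0.48019); u = 465.6·(-0.21666)/0.48019 + 311.2 = 101.1227, v = 642.1·(-0.13614)/0.48019 + 245.6 = 63.5526

c0=(96.34, 372.87) c1=(316.37, 357.98) c2=(311.38, 88.81) c3=(101.12, 63.55)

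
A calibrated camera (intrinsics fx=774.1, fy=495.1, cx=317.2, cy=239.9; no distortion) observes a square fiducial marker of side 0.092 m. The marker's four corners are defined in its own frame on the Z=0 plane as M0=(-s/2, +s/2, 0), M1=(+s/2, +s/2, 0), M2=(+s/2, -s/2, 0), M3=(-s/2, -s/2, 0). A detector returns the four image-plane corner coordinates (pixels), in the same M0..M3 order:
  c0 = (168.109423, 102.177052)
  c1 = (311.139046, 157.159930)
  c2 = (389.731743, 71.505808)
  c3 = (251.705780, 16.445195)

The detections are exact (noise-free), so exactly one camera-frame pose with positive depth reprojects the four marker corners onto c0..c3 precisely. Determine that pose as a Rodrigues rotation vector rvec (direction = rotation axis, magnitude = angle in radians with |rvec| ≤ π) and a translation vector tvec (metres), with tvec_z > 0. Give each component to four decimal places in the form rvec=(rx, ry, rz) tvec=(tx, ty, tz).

Intrinsics K: fx=774.1, fy=495.1, cx=317.2, cy=239.9
Marker side s = 0.092 m; corners in marker frame (Z=0):
  M0 = (-0.0460, +0.0460, 0)
  M1 = (+0.0460, +0.0460, 0)
  M2 = (+0.0460, -0.0460, 0)
  M3 = (-0.0460, -0.0460, 0)
Detected image corners:
  c0 = (168.109423, 102.177052) px
  c1 = (311.139046, 157.159930) px
  c2 = (389.731743, 71.505808) px
  c3 = (251.705780, 16.445195) px
Planar DLT: solve 8×8 A·h = b for H (H[2,2]=1):
  H  [+1579.94361 -959.18110 +281.29976]
  H  [+614.43484 +907.28460 +86.51217]
  H  [+0.18851 -0.27824 +1.00000]
B = K⁻¹H; ‖b₁‖=2.283348, ‖b₂‖=2.283348; λ = 2/(‖b₁‖+‖b₂‖) = 0.437953, sign → tz>0 ⇒ λ=+0.437953
r₁ = λ·B[:,0] = (+0.86004,+0.50351,+0.08256); r₂ = λ·B[:,1] = (-0.49273,+0.86161,-0.12186)
r₃ = r₁×r₂ = (-0.13249,+0.06412,+0.98911); SVD([r₁ r₂ r₃]) → R = UVᵀ:
  R  [+0.86004 -0.49273 -0.13249]
  R  [+0.50351 +0.86161 +0.06412]
  R  [+0.08256 -0.12186 +0.98911]
t = (-0.02031, -0.13568, +0.43795) m
tr R = 2.710751; θ = arccos((tr R − 1)/2) = 0.544521 rad = 31.199°
axis k = ((R−Rᵀ)₃₂, (R−Rᵀ)₁₃, (R−Rᵀ)₂₁) / (2 sinθ) = (-0.179511, -0.207573, +0.961608)
rvec = θ·k = (-0.097747, -0.113028, +0.523616)

rvec=(-0.0977, -0.1130, 0.5236) tvec=(-0.0203, -0.1357, 0.4380)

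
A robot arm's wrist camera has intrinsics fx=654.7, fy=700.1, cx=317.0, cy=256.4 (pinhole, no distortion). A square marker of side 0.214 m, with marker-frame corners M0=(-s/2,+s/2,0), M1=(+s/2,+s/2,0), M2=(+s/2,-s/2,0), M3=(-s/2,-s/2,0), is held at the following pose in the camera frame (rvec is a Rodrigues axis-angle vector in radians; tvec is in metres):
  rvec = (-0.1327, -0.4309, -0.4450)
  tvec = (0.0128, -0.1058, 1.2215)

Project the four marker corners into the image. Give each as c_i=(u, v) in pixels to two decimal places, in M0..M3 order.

c0=(301.97, 275.26) c1=(393.33, 227.89) c2=(344.04, 122.45) c3=(249.35, 161.30)

Intrinsics K: fx=654.7, fy=700.1, cx=317.0, cy=256.4
Marker side s = 0.214 m; corners in marker frame (Z=0):
  M0 = (-0.1070, +0.1070, 0)
  M1 = (+0.1070, +0.1070, 0)
  M2 = (+0.1070, -0.1070, 0)
  M3 = (-0.1070, -0.1070, 0)
rvec = (-0.1327, -0.4309, -0.4450), |rvec| = θ = 0.63349 rad = 36.296°
Rodrigues: sinθ=0.59196, 1−cosθ=0.19403; R = I + sinθ·[k]× + (1−cosθ)·[k]×²:
    [+0.81448 +0.44347 -0.37410]
    [-0.38818 +0.89574 +0.21671]
    [+0.43120 -0.03129 +0.90171]
t = (0.0128, -0.1058, 1.2215) m
M0: Pc = R·M0+t = (-0.02690, +0.03158, +1.17201); u = 654.7·(-0.02690)/1.17201 + 317.0 = 301.9747, v = 700.1·(+0.03158)/1.17201 + 256.4 = 275.2640
M1: Pc = R·M1+t = (+0.14740, -0.05149, +1.26429); u = 654.7·(+0.14740)/1.26429 + 317.0 = 393.3302, v = 700.1·(-0.05149)/1.26429 + 256.4 = 227.8868
M2: Pc = R·M2+t = (+0.05250, -0.24318, +1.27099); u = 654.7·(+0.05250)/1.27099 + 317.0 = 344.0422, v = 700.1·(-0.24318)/1.27099 + 256.4 = 122.4489
M3: Pc = R·M3+t = (-0.12180, -0.16011, +1.17871); u = 654.7·(-0.12180)/1.17871 + 317.0 = 249.3470, v = 700.1·(-0.16011)/1.17871 + 256.4 = 161.3026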